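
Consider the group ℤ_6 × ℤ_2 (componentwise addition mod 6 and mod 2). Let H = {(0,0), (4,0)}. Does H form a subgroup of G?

(4,0) ∈ H but its inverse (2,0) ∉ H, so H is not a subgroup.

No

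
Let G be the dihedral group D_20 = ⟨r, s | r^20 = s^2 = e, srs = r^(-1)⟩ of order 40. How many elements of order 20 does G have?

The elements of order 20 are: r, r^3, r^7, r^9, r^11, r^13, r^17, r^19.
That's 8.

8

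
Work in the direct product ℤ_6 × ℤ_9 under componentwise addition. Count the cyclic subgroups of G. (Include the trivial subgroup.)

16

A cyclic subgroup of order d is generated by each of its φ(d) elements of order d, so the cyclic subgroups of order d number (#elements of order d)/φ(d).
Cyclic subgroups by order — order 1: 1; order 2: 1; order 3: 4; order 6: 4; order 9: 3; order 18: 3.
Total: 16.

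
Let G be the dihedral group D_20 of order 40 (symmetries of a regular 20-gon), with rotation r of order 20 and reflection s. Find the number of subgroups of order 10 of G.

5

|G| = 40 and 10 | 40, so subgroups of order 10 are possible by Lagrange.
The subgroups of order 10 are: {e, r^2, r^4, r^6, r^8, r^10, r^12, r^14, r^16, r^18}; {e, r^4, r^8, r^12, r^16, r^2s, r^6s, r^10s, r^14s, r^18s}; {e, r^4, r^8, r^12, r^16, r^3s, r^7s, r^11s, r^15s, r^19s}; {e, r^4, r^8, r^12, r^16, s, r^4s, r^8s, r^12s, r^16s}; … (5 in all).
So G has 5 subgroups of order 10.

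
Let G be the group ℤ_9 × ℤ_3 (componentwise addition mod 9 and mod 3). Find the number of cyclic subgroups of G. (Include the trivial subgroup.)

Each element a generates a cyclic subgroup ⟨a⟩; distinct elements may generate the same one (a cyclic group of order d has φ(d) generators).
Cyclic subgroups by order — order 1: 1; order 3: 4; order 9: 3.
Total: 8.

8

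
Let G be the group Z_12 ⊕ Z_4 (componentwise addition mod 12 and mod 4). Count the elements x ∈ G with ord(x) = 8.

An element (a,b) has order lcm(ord(a), ord(b)); count pairs with lcm equal to 8.
Enumerating gives 0 such elements.

0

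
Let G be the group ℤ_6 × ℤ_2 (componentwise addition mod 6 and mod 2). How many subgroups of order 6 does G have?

3

|G| = 12 and 6 | 12, so subgroups of order 6 are possible by Lagrange.
The subgroups of order 6 are: {(0,0), (0,1), (2,0), (2,1), (4,0), (4,1)}; {(0,0), (1,0), (2,0), (3,0), (4,0), (5,0)}; {(0,0), (1,1), (2,0), (3,1), (4,0), (5,1)}.
So G has 3 subgroups of order 6.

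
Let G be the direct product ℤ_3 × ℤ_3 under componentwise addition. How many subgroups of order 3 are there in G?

4

|G| = 9 and 3 | 9, so subgroups of order 3 are possible by Lagrange.
The subgroups of order 3 are: {(0,0), (0,1), (0,2)}; {(0,0), (1,0), (2,0)}; {(0,0), (1,1), (2,2)}; {(0,0), (1,2), (2,1)}.
So G has 4 subgroups of order 3.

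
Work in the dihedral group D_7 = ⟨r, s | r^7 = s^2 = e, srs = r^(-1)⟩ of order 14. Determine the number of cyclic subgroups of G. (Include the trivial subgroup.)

A cyclic subgroup of order d is generated by each of its φ(d) elements of order d, so the cyclic subgroups of order d number (#elements of order d)/φ(d).
Cyclic subgroups by order — order 1: 1; order 2: 7; order 7: 1.
Total: 9.

9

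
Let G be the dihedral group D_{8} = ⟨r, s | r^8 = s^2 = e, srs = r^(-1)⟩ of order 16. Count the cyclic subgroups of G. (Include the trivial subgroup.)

12

A cyclic subgroup of order d is generated by each of its φ(d) elements of order d, so the cyclic subgroups of order d number (#elements of order d)/φ(d).
Cyclic subgroups by order — order 1: 1; order 2: 9; order 4: 1; order 8: 1.
Total: 12.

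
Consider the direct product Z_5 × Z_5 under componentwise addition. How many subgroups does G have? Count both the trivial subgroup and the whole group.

8

|G| = 25, so by Lagrange every subgroup order divides 25. Divisors: 1, 5, 25.
Subgroups by order — order 1: 1; order 5: 6; order 25: 1.
Total: 1 + 6 + 1 = 8.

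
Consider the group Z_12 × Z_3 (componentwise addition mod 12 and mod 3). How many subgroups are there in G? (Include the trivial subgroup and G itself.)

18

|G| = 36, so by Lagrange every subgroup order divides 36. Divisors: 1, 2, 3, 4, 6, 9, 12, 18, 36.
Subgroups by order — order 1: 1; order 2: 1; order 3: 4; order 4: 1; order 6: 4; order 9: 1; order 12: 4; order 18: 1; order 36: 1.
Total: 1 + 1 + 4 + 1 + 4 + 1 + 4 + 1 + 1 = 18.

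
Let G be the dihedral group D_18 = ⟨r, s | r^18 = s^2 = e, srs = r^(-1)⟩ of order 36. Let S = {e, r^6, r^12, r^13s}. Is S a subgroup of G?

No

Closure fails: r^13s · r^6 = r^7s ∉ S. So S is not a subgroup.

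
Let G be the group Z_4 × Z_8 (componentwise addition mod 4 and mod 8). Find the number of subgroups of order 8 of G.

7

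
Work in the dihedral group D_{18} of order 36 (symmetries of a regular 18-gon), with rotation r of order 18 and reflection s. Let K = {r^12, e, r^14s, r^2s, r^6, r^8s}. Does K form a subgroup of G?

Yes

|K| = 6 divides |G| = 36, consistent with Lagrange.
K contains the identity, every element's inverse is in K, and K is closed under ·: it is a subgroup.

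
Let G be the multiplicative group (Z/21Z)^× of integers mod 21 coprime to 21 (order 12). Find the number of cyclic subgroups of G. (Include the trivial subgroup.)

8

A cyclic subgroup of order d is generated by each of its φ(d) elements of order d, so the cyclic subgroups of order d number (#elements of order d)/φ(d).
Cyclic subgroups by order — order 1: 1; order 2: 3; order 3: 1; order 6: 3.
Total: 8.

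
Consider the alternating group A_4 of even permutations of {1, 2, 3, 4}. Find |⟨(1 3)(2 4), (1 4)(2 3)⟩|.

4

|⟨(1 3)(2 4)⟩| = 2 and |⟨(1 4)(2 3)⟩| = 2, so |H| is a multiple of lcm(2, 2) = 2 and divides |G| = 12.
Closing under the operation: H = {e, (1 2)(3 4), (1 3)(2 4), (1 4)(2 3)}, so |H| = 4.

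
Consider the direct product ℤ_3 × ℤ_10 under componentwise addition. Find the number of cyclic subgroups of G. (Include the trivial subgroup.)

A cyclic subgroup of order d is generated by each of its φ(d) elements of order d, so the cyclic subgroups of order d number (#elements of order d)/φ(d).
Cyclic subgroups by order — order 1: 1; order 2: 1; order 3: 1; order 5: 1; order 6: 1; order 10: 1; order 15: 1; order 30: 1.
Total: 8.

8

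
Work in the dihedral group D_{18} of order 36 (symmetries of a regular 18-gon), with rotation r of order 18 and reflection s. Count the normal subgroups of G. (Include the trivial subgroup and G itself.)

G has 45 subgroups. Checking conjugation-invariance by order — order 1: 1/1 normal; order 2: 1/19 normal; order 3: 1/1 normal; order 4: 0/9 normal; order 6: 1/7 normal; order 9: 1/1 normal; order 12: 0/3 normal; order 18: 3/3 normal; order 36: 1/1 normal.
Total normal subgroups: 9.

9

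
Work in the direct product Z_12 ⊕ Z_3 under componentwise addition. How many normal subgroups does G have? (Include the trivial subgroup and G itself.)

G is abelian, so every subgroup is normal.
G has 18 subgroups in total, hence 18 normal subgroups.

18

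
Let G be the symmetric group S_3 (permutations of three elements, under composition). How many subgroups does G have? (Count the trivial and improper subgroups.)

|G| = 6, so by Lagrange every subgroup order divides 6. Divisors: 1, 2, 3, 6.
Subgroups by order — order 1: 1; order 2: 3; order 3: 1; order 6: 1.
Total: 1 + 3 + 1 + 1 = 6.

6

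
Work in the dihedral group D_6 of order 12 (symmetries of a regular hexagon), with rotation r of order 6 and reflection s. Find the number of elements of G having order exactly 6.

2

The elements of order 6 are: r, r^5.
That's 2.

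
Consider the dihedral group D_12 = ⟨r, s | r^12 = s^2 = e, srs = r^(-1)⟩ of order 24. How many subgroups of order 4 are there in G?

|G| = 24 and 4 | 24, so subgroups of order 4 are possible by Lagrange.
The subgroups of order 4 are: {e, r^6, r^4s, r^10s}; {e, r^6, r^5s, r^11s}; {e, r^6, r^2s, r^8s}; {e, r^3, r^6, r^9}; … (7 in all).
So G has 7 subgroups of order 4.

7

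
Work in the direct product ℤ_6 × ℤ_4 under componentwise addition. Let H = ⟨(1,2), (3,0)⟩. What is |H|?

12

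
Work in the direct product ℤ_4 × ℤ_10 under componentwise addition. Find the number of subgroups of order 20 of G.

|G| = 40 and 20 | 40, so subgroups of order 20 are possible by Lagrange.
The subgroups of order 20 are: {(0,0), (0,1), (0,2), (0,3), (0,4), (0,5), (0,6), (0,7), (0,8), (0,9), (2,0), (2,1), (2,2), (2,3), (2,4), (2,5), (2,6), (2,7), (2,8), (2,9)}; {(0,0), (0,2), (0,4), (0,6), (0,8), (1,0), (1,2), (1,4), (1,6), (1,8), (2,0), (2,2), (2,4), (2,6), (2,8), (3,0), (3,2), (3,4), (3,6), (3,8)}; {(0,0), (0,2), (0,4), (0,6), (0,8), (1,1), (1,3), (1,5), (1,7), (1,9), (2,0), (2,2), (2,4), (2,6), (2,8), (3,1), (3,3), (3,5), (3,7), (3,9)}.
So G has 3 subgroups of order 20.

3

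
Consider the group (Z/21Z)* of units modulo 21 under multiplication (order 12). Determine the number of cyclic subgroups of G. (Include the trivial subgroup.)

Each element a generates a cyclic subgroup ⟨a⟩; distinct elements may generate the same one (a cyclic group of order d has φ(d) generators).
Cyclic subgroups by order — order 1: 1; order 2: 3; order 3: 1; order 6: 3.
Total: 8.

8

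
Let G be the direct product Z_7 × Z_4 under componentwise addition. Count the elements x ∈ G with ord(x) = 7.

6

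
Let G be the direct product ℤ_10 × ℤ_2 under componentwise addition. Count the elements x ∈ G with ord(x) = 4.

An element (a,b) has order lcm(ord(a), ord(b)); count pairs with lcm equal to 4.
Enumerating gives 0 such elements.

0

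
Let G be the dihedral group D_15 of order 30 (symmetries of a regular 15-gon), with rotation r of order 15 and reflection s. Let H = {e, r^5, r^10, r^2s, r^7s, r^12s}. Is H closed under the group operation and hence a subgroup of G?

Yes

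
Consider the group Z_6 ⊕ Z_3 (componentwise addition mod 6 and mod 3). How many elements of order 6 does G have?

An element (a,b) has order lcm(ord(a), ord(b)); count pairs with lcm equal to 6.
Enumerating gives 8 such elements.

8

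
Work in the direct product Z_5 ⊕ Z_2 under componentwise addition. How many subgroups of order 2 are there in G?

|G| = 10 and 2 | 10, so subgroups of order 2 are possible by Lagrange.
The subgroups of order 2 are: {(0,0), (0,1)}.
So G has 1 subgroup of order 2.

1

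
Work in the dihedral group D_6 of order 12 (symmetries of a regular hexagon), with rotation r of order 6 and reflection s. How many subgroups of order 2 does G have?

|G| = 12 and 2 | 12, so subgroups of order 2 are possible by Lagrange.
The subgroups of order 2 are: {e, r^2s}; {e, r^3}; {e, r^3s}; {e, r^4s}; … (7 in all).
So G has 7 subgroups of order 2.

7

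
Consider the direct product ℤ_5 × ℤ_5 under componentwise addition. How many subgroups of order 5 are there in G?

6

|G| = 25 and 5 | 25, so subgroups of order 5 are possible by Lagrange.
The subgroups of order 5 are: {(0,0), (0,1), (0,2), (0,3), (0,4)}; {(0,0), (1,0), (2,0), (3,0), (4,0)}; {(0,0), (1,1), (2,2), (3,3), (4,4)}; {(0,0), (1,2), (2,4), (3,1), (4,3)}; … (6 in all).
So G has 6 subgroups of order 5.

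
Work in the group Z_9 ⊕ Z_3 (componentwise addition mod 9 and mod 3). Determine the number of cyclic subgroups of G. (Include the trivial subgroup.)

8

Group the elements of G by the cyclic subgroup they generate; each cyclic subgroup of order d accounts for φ(d) elements.
Cyclic subgroups by order — order 1: 1; order 3: 4; order 9: 3.
Total: 8.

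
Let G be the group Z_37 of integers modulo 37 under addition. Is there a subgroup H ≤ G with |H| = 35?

No

35 does not divide |G| = 37, so by Lagrange no subgroup of order 35 exists.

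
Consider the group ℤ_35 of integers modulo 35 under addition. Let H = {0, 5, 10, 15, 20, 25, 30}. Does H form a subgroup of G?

Yes

|H| = 7 divides |G| = 35, consistent with Lagrange.
H contains the identity, every element's inverse is in H, and H is closed under +: it is a subgroup.
In fact H = ⟨20⟩.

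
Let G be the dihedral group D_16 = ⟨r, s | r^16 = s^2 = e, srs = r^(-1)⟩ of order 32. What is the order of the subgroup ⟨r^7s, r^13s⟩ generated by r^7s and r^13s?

|⟨r^7s⟩| = 2 and |⟨r^13s⟩| = 2, so |H| is a multiple of lcm(2, 2) = 2 and divides |G| = 32.
Closing under the operation: H = {e, r^2, r^4, r^6, r^8, r^10, r^12, r^14, rs, r^3s, r^5s, r^7s, r^9s, r^11s, r^13s, r^15s}, so |H| = 16.

16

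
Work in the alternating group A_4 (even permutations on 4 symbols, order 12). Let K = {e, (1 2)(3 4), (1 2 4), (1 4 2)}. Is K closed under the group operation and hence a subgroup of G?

No

Closure fails: (1 2)(3 4) ∘ (1 2 4) = (2 3 4) ∉ K. So K is not a subgroup.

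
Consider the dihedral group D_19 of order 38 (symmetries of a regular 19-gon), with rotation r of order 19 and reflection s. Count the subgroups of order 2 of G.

19

|G| = 38 and 2 | 38, so subgroups of order 2 are possible by Lagrange.
The subgroups of order 2 are: {e, r^10s}; {e, r^11s}; {e, r^12s}; {e, r^13s}; … (19 in all).
So G has 19 subgroups of order 2.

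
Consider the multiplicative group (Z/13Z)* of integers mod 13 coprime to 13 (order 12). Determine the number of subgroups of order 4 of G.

1

|G| = 12 and 4 | 12, so subgroups of order 4 are possible by Lagrange.
The subgroups of order 4 are: {1, 5, 8, 12}.
So G has 1 subgroup of order 4.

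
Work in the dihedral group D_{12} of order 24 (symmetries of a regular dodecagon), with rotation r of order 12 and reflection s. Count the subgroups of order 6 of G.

5

|G| = 24 and 6 | 24, so subgroups of order 6 are possible by Lagrange.
The subgroups of order 6 are: {e, r^2, r^4, r^6, r^8, r^10}; {e, r^4, r^8, r^2s, r^6s, r^10s}; {e, r^4, r^8, r^3s, r^7s, r^11s}; {e, r^4, r^8, s, r^4s, r^8s}; … (5 in all).
So G has 5 subgroups of order 6.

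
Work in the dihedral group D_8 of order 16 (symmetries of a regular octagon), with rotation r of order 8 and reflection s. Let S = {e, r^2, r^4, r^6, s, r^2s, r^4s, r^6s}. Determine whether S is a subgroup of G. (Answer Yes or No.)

|S| = 8 divides |G| = 16, consistent with Lagrange.
S contains the identity, every element's inverse is in S, and S is closed under ·: it is a subgroup.

Yes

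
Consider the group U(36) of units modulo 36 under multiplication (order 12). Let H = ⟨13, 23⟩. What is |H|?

6

|⟨13⟩| = 3 and |⟨23⟩| = 6, so |H| is a multiple of lcm(3, 6) = 6 and divides |G| = 12.
Closing under the operation: H = {1, 11, 13, 23, 25, 35}, so |H| = 6.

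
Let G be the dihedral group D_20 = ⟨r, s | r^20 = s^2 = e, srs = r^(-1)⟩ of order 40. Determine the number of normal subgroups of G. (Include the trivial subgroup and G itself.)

G has 48 subgroups. Checking conjugation-invariance by order — order 1: 1/1 normal; order 2: 1/21 normal; order 4: 1/11 normal; order 5: 1/1 normal; order 8: 0/5 normal; order 10: 1/5 normal; order 20: 3/3 normal; order 40: 1/1 normal.
Total normal subgroups: 9.

9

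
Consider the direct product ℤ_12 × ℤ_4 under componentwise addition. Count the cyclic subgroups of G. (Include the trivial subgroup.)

20

Each element a generates a cyclic subgroup ⟨a⟩; distinct elements may generate the same one (a cyclic group of order d has φ(d) generators).
Cyclic subgroups by order — order 1: 1; order 2: 3; order 3: 1; order 4: 6; order 6: 3; order 12: 6.
Total: 20.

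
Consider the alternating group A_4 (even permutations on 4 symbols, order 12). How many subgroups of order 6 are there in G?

0

|G| = 12 and 6 | 12, so subgroups of order 6 are possible by Lagrange.
Checking all subgroups of G, none has order 6.
So G has 0 subgroups of order 6.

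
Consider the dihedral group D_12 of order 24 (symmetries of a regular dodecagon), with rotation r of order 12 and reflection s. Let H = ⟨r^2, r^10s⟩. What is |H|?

12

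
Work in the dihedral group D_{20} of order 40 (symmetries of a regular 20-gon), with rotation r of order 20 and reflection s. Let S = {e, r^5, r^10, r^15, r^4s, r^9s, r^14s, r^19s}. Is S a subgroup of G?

|S| = 8 divides |G| = 40, consistent with Lagrange.
S contains the identity, every element's inverse is in S, and S is closed under ·: it is a subgroup.

Yes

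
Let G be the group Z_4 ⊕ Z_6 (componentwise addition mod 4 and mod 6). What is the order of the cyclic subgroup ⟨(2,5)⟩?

6

The order of (2,5) in Z_4 × Z_6 is lcm(ord(2) in Z_4, ord(5) in Z_6).
ord(2) = 2 and ord(5) = 6, so |⟨(2,5)⟩| = lcm(2, 6) = 6.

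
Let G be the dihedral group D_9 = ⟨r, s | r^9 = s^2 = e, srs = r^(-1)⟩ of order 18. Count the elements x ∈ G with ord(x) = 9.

The elements of order 9 are: r, r^2, r^4, r^5, r^7, r^8.
That's 6.

6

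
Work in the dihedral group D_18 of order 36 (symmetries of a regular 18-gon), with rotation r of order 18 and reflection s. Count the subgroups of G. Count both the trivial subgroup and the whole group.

|G| = 36, so by Lagrange every subgroup order divides 36. Divisors: 1, 2, 3, 4, 6, 9, 12, 18, 36.
Subgroups by order — order 1: 1; order 2: 19; order 3: 1; order 4: 9; order 6: 7; order 9: 1; order 12: 3; order 18: 3; order 36: 1.
Total: 1 + 19 + 1 + 9 + 7 + 1 + 3 + 3 + 1 = 45.

45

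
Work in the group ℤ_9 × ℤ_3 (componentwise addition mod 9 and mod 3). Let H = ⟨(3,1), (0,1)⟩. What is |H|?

|⟨(3,1)⟩| = 3 and |⟨(0,1)⟩| = 3, so |H| is a multiple of lcm(3, 3) = 3 and divides |G| = 27.
Closing under the operation: H = {(0,0), (0,1), (0,2), (3,0), (3,1), (3,2), (6,0), (6,1), (6,2)}, so |H| = 9.

9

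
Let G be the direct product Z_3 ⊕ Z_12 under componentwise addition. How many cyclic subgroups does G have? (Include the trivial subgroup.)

15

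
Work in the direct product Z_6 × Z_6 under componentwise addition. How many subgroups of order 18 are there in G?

|G| = 36 and 18 | 36, so subgroups of order 18 are possible by Lagrange.
The subgroups of order 18 are: {(0,0), (0,1), (0,2), (0,3), (0,4), (0,5), (2,0), (2,1), (2,2), (2,3), (2,4), (2,5), (4,0), (4,1), (4,2), (4,3), (4,4), (4,5)}; {(0,0), (0,2), (0,4), (1,0), (1,2), (1,4), (2,0), (2,2), (2,4), (3,0), (3,2), (3,4), (4,0), (4,2), (4,4), (5,0), (5,2), (5,4)}; {(0,0), (0,2), (0,4), (1,1), (1,3), (1,5), (2,0), (2,2), (2,4), (3,1), (3,3), (3,5), (4,0), (4,2), (4,4), (5,1), (5,3), (5,5)}.
So G has 3 subgroups of order 18.

3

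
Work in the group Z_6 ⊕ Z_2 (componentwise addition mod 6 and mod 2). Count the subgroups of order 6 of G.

3

|G| = 12 and 6 | 12, so subgroups of order 6 are possible by Lagrange.
The subgroups of order 6 are: {(0,0), (0,1), (2,0), (2,1), (4,0), (4,1)}; {(0,0), (1,0), (2,0), (3,0), (4,0), (5,0)}; {(0,0), (1,1), (2,0), (3,1), (4,0), (5,1)}.
So G has 3 subgroups of order 6.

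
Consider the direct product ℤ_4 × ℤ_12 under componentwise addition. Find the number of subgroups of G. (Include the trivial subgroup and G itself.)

|G| = 48, so by Lagrange every subgroup order divides 48. Divisors: 1, 2, 3, 4, 6, 8, 12, 16, 24, 48.
Subgroups by order — order 1: 1; order 2: 3; order 3: 1; order 4: 7; order 6: 3; order 8: 3; order 12: 7; order 16: 1; order 24: 3; order 48: 1.
Total: 1 + 3 + 1 + 7 + 3 + 3 + 7 + 1 + 3 + 1 = 30.

30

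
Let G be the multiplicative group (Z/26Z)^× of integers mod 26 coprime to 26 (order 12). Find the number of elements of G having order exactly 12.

The elements of order 12 are: 7, 11, 15, 19.
That's 4.

4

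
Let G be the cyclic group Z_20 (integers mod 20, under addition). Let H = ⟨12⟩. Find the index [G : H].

|⟨12⟩| = 5 and |G| = 20.
By Lagrange, [G : H] = |G|/|H| = 20/5 = 4.

4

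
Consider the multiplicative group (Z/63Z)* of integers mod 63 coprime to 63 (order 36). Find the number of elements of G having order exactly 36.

No element of G has order 36 (even though 36 | 36).

0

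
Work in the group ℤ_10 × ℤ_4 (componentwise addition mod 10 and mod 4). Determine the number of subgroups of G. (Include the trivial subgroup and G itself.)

16

|G| = 40, so by Lagrange every subgroup order divides 40. Divisors: 1, 2, 4, 5, 8, 10, 20, 40.
Subgroups by order — order 1: 1; order 2: 3; order 4: 3; order 5: 1; order 8: 1; order 10: 3; order 20: 3; order 40: 1.
Total: 1 + 3 + 3 + 1 + 1 + 3 + 3 + 1 = 16.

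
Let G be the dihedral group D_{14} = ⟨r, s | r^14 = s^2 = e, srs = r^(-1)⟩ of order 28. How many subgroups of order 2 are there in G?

15

|G| = 28 and 2 | 28, so subgroups of order 2 are possible by Lagrange.
The subgroups of order 2 are: {e, r^10s}; {e, r^11s}; {e, r^12s}; {e, r^13s}; … (15 in all).
So G has 15 subgroups of order 2.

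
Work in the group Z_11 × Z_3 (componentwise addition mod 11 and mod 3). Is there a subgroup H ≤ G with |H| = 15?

No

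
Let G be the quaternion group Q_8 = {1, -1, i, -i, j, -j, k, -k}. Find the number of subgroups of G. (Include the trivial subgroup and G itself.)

6

|G| = 8, so by Lagrange every subgroup order divides 8. Divisors: 1, 2, 4, 8.
Subgroups by order — order 1: 1; order 2: 1; order 4: 3; order 8: 1.
Total: 1 + 1 + 3 + 1 = 6.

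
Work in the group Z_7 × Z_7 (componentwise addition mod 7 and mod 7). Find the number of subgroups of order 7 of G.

8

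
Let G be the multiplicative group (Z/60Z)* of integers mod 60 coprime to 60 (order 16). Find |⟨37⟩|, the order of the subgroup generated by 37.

Compute successive powers of 37 mod 60: 37, 49, 13, 1; 37^4 ≡ 1 (mod 60).
So |⟨37⟩| = 4.

4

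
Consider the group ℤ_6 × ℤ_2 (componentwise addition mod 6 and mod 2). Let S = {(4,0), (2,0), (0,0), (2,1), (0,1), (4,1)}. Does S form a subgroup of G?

|S| = 6 divides |G| = 12, consistent with Lagrange.
S contains the identity, every element's inverse is in S, and S is closed under +: it is a subgroup.
In fact S = ⟨(2,1)⟩.

Yes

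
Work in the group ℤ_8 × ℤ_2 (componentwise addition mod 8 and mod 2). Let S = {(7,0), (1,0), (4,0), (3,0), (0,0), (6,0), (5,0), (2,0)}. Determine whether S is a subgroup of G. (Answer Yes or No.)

|S| = 8 divides |G| = 16, consistent with Lagrange.
S contains the identity, every element's inverse is in S, and S is closed under +: it is a subgroup.
In fact S = ⟨(7,0)⟩.

Yes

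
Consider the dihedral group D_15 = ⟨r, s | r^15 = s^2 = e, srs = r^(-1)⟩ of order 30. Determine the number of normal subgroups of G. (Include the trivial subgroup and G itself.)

5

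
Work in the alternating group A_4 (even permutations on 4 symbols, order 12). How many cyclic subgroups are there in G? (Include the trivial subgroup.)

Group the elements of G by the cyclic subgroup they generate; each cyclic subgroup of order d accounts for φ(d) elements.
Cyclic subgroups by order — order 1: 1; order 2: 3; order 3: 4.
Total: 8.

8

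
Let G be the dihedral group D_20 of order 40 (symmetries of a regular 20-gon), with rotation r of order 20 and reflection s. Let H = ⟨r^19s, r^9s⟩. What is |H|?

4

|⟨r^19s⟩| = 2 and |⟨r^9s⟩| = 2, so |H| is a multiple of lcm(2, 2) = 2 and divides |G| = 40.
Closing under the operation: H = {e, r^10, r^9s, r^19s}, so |H| = 4.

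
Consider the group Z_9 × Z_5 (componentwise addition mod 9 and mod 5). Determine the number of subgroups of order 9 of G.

1

|G| = 45 and 9 | 45, so subgroups of order 9 are possible by Lagrange.
The subgroups of order 9 are: {(0,0), (1,0), (2,0), (3,0), (4,0), (5,0), (6,0), (7,0), (8,0)}.
So G has 1 subgroup of order 9.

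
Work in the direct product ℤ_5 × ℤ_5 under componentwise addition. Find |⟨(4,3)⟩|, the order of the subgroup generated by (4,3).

The order of (4,3) in Z_5 × Z_5 is lcm(ord(4) in Z_5, ord(3) in Z_5).
ord(4) = 5 and ord(3) = 5, so |⟨(4,3)⟩| = lcm(5, 5) = 5.

5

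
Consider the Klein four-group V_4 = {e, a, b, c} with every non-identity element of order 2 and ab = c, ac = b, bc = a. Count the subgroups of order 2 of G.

3

|G| = 4 and 2 | 4, so subgroups of order 2 are possible by Lagrange.
The subgroups of order 2 are: {e, a}; {e, b}; {e, c}.
So G has 3 subgroups of order 2.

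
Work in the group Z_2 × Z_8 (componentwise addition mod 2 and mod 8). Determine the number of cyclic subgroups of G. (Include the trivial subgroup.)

8

Each element a generates a cyclic subgroup ⟨a⟩; distinct elements may generate the same one (a cyclic group of order d has φ(d) generators).
Cyclic subgroups by order — order 1: 1; order 2: 3; order 4: 2; order 8: 2.
Total: 8.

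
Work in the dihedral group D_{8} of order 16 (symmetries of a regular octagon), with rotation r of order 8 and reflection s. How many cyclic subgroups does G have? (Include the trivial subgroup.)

Each element a generates a cyclic subgroup ⟨a⟩; distinct elements may generate the same one (a cyclic group of order d has φ(d) generators).
Cyclic subgroups by order — order 1: 1; order 2: 9; order 4: 1; order 8: 1.
Total: 12.

12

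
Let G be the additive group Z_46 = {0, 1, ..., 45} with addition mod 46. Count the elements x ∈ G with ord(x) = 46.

In a cyclic group of order 46, the number of elements of order d (for d | 46) is φ(d).
φ(46) = 22.

22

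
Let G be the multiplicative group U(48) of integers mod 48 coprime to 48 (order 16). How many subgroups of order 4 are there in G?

11

|G| = 16 and 4 | 16, so subgroups of order 4 are possible by Lagrange.
The subgroups of order 4 are: {1, 11, 25, 35}; {1, 13, 25, 37}; {1, 7, 17, 23}; {1, 17, 25, 41}; … (11 in all).
So G has 11 subgroups of order 4.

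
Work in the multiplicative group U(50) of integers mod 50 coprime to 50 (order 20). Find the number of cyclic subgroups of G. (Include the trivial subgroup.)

6

Each element a generates a cyclic subgroup ⟨a⟩; distinct elements may generate the same one (a cyclic group of order d has φ(d) generators).
Cyclic subgroups by order — order 1: 1; order 2: 1; order 4: 1; order 5: 1; order 10: 1; order 20: 1.
Total: 6.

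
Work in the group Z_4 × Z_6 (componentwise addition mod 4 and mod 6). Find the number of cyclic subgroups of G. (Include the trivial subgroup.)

12

Group the elements of G by the cyclic subgroup they generate; each cyclic subgroup of order d accounts for φ(d) elements.
Cyclic subgroups by order — order 1: 1; order 2: 3; order 3: 1; order 4: 2; order 6: 3; order 12: 2.
Total: 12.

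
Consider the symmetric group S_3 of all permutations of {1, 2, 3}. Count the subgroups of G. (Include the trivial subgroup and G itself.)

|G| = 6, so by Lagrange every subgroup order divides 6. Divisors: 1, 2, 3, 6.
Subgroups by order — order 1: 1; order 2: 3; order 3: 1; order 6: 1.
Total: 1 + 3 + 1 + 1 = 6.

6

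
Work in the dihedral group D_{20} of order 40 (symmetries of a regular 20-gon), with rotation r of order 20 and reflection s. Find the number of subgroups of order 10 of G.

|G| = 40 and 10 | 40, so subgroups of order 10 are possible by Lagrange.
The subgroups of order 10 are: {e, r^2, r^4, r^6, r^8, r^10, r^12, r^14, r^16, r^18}; {e, r^4, r^8, r^12, r^16, r^2s, r^6s, r^10s, r^14s, r^18s}; {e, r^4, r^8, r^12, r^16, r^3s, r^7s, r^11s, r^15s, r^19s}; {e, r^4, r^8, r^12, r^16, s, r^4s, r^8s, r^12s, r^16s}; … (5 in all).
So G has 5 subgroups of order 10.

5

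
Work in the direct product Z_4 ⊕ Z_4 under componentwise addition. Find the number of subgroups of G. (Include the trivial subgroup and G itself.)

15

|G| = 16, so by Lagrange every subgroup order divides 16. Divisors: 1, 2, 4, 8, 16.
Subgroups by order — order 1: 1; order 2: 3; order 4: 7; order 8: 3; order 16: 1.
Total: 1 + 3 + 7 + 3 + 1 = 15.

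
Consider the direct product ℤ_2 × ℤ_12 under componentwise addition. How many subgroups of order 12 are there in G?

|G| = 24 and 12 | 24, so subgroups of order 12 are possible by Lagrange.
The subgroups of order 12 are: {(0,0), (0,1), (0,2), (0,3), (0,4), (0,5), (0,6), (0,7), (0,8), (0,9), (0,10), (0,11)}; {(0,0), (0,2), (0,4), (0,6), (0,8), (0,10), (1,0), (1,2), (1,4), (1,6), (1,8), (1,10)}; {(0,0), (0,2), (0,4), (0,6), (0,8), (0,10), (1,1), (1,3), (1,5), (1,7), (1,9), (1,11)}.
So G has 3 subgroups of order 12.

3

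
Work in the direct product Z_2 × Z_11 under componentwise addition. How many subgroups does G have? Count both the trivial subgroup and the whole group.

4

|G| = 22, so by Lagrange every subgroup order divides 22. Divisors: 1, 2, 11, 22.
Subgroups by order — order 1: 1; order 2: 1; order 11: 1; order 22: 1.
Total: 1 + 1 + 1 + 1 = 4.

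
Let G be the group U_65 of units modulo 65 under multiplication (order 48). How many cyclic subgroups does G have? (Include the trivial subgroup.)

Group the elements of G by the cyclic subgroup they generate; each cyclic subgroup of order d accounts for φ(d) elements.
Cyclic subgroups by order — order 1: 1; order 2: 3; order 3: 1; order 4: 6; order 6: 3; order 12: 6.
Total: 20.

20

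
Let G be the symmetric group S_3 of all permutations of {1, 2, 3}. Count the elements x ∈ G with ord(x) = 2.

The elements of order 2 are: (2 3), (1 2), (1 3).
That's 3.

3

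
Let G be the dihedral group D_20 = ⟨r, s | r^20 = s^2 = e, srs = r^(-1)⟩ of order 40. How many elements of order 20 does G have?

The elements of order 20 are: r, r^3, r^7, r^9, r^11, r^13, r^17, r^19.
That's 8.

8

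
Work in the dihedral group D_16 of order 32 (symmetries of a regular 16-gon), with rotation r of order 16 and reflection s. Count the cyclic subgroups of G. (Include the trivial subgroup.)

Group the elements of G by the cyclic subgroup they generate; each cyclic subgroup of order d accounts for φ(d) elements.
Cyclic subgroups by order — order 1: 1; order 2: 17; order 4: 1; order 8: 1; order 16: 1.
Total: 21.

21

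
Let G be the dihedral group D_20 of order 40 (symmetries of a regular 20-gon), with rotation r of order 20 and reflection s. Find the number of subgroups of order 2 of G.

|G| = 40 and 2 | 40, so subgroups of order 2 are possible by Lagrange.
The subgroups of order 2 are: {e, r^10}; {e, r^10s}; {e, r^11s}; {e, r^12s}; … (21 in all).
So G has 21 subgroups of order 2.

21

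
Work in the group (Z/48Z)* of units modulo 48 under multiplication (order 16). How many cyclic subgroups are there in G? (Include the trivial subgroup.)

12

Group the elements of G by the cyclic subgroup they generate; each cyclic subgroup of order d accounts for φ(d) elements.
Cyclic subgroups by order — order 1: 1; order 2: 7; order 4: 4.
Total: 12.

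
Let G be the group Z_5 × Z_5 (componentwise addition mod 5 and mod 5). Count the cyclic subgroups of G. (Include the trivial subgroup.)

Group the elements of G by the cyclic subgroup they generate; each cyclic subgroup of order d accounts for φ(d) elements.
Cyclic subgroups by order — order 1: 1; order 5: 6.
Total: 7.

7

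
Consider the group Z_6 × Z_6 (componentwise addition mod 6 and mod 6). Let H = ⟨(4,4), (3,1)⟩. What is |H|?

18

|⟨(4,4)⟩| = 3 and |⟨(3,1)⟩| = 6, so |H| is a multiple of lcm(3, 6) = 6 and divides |G| = 36.
Closing under the operation: H = {(0,0), (0,2), (0,4), (1,1), (1,3), (1,5), (2,0), (2,2), (2,4), (3,1), (3,3), (3,5), (4,0), (4,2), (4,4), (5,1), (5,3), (5,5)}, so |H| = 18.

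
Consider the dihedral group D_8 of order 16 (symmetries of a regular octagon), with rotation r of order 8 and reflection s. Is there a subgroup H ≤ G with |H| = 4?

Yes

4 | 16. A subgroup of order 4 is {e, r^2, r^4, r^6}.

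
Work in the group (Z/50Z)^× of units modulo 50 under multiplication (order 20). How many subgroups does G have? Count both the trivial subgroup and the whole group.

|G| = 20, so by Lagrange every subgroup order divides 20. Divisors: 1, 2, 4, 5, 10, 20.
Subgroups by order — order 1: 1; order 2: 1; order 4: 1; order 5: 1; order 10: 1; order 20: 1.
Total: 1 + 1 + 1 + 1 + 1 + 1 = 6.

6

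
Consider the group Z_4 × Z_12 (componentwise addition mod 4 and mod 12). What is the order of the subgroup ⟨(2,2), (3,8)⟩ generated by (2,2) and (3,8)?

|⟨(2,2)⟩| = 6 and |⟨(3,8)⟩| = 12, so |H| is a multiple of lcm(6, 12) = 12 and divides |G| = 48.
Closing under the operation: H = {(0,0), (0,2), (0,4), (0,6), (0,8), (0,10), (1,0), (1,2), (1,4), (1,6), (1,8), (1,10), (2,0), (2,2), (2,4), (2,6), (2,8), (2,10), (3,0), (3,2), (3,4), (3,6), (3,8), (3,10)}, so |H| = 24.

24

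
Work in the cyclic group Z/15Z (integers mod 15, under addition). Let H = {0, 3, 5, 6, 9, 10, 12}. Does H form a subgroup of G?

|H| = 7 does not divide |G| = 15, so by Lagrange H is not a subgroup.

No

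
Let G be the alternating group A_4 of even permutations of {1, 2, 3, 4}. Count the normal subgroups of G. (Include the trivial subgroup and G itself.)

3

G has 10 subgroups. Checking conjugation-invariance by order — order 1: 1/1 normal; order 2: 0/3 normal; order 3: 0/4 normal; order 4: 1/1 normal; order 12: 1/1 normal.
Total normal subgroups: 3.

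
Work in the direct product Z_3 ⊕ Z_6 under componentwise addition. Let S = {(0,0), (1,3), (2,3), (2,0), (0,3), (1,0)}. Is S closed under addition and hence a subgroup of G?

Yes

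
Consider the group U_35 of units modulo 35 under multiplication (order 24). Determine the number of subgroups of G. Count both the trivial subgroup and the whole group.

|G| = 24, so by Lagrange every subgroup order divides 24. Divisors: 1, 2, 3, 4, 6, 8, 12, 24.
Subgroups by order — order 1: 1; order 2: 3; order 3: 1; order 4: 3; order 6: 3; order 8: 1; order 12: 3; order 24: 1.
Total: 1 + 3 + 1 + 3 + 3 + 1 + 3 + 1 = 16.

16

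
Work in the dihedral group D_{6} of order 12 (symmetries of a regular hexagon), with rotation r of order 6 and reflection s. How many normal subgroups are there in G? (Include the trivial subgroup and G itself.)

7

G has 16 subgroups. Checking conjugation-invariance by order — order 1: 1/1 normal; order 2: 1/7 normal; order 3: 1/1 normal; order 4: 0/3 normal; order 6: 3/3 normal; order 12: 1/1 normal.
Total normal subgroups: 7.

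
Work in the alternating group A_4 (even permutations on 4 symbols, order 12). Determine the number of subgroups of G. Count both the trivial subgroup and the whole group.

|G| = 12, so by Lagrange every subgroup order divides 12. Divisors: 1, 2, 3, 4, 6, 12.
Subgroups by order — order 1: 1; order 2: 3; order 3: 4; order 4: 1; order 6: 0; order 12: 1.
Total: 1 + 3 + 4 + 1 + 0 + 1 = 10.

10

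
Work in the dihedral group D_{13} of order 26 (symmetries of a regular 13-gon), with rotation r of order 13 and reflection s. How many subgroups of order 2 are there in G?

13

|G| = 26 and 2 | 26, so subgroups of order 2 are possible by Lagrange.
The subgroups of order 2 are: {e, r^10s}; {e, r^11s}; {e, r^12s}; {e, r^2s}; … (13 in all).
So G has 13 subgroups of order 2.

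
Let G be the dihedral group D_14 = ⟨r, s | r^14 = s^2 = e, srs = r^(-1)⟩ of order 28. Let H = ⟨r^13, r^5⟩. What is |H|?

14

|⟨r^13⟩| = 14 and |⟨r^5⟩| = 14, so |H| is a multiple of lcm(14, 14) = 14 and divides |G| = 28.
Closing under the operation: H = {e, r, r^2, r^3, r^4, r^5, r^6, r^7, r^8, r^9, r^10, r^11, r^12, r^13}, so |H| = 14.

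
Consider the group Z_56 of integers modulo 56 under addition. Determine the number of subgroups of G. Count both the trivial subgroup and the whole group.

8

Subgroups of the cyclic group Z_56 correspond bijectively to divisors of 56.
Divisors of 56: 1, 2, 4, 7, 8, 14, 28, 56.
So Z_56 has 8 subgroups.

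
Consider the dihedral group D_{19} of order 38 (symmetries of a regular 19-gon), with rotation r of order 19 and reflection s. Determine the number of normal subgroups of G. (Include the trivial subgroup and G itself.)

3

G has 22 subgroups. Checking conjugation-invariance by order — order 1: 1/1 normal; order 2: 0/19 normal; order 19: 1/1 normal; order 38: 1/1 normal.
Total normal subgroups: 3.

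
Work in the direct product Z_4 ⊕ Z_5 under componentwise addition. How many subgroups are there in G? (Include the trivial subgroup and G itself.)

6

|G| = 20, so by Lagrange every subgroup order divides 20. Divisors: 1, 2, 4, 5, 10, 20.
Subgroups by order — order 1: 1; order 2: 1; order 4: 1; order 5: 1; order 10: 1; order 20: 1.
Total: 1 + 1 + 1 + 1 + 1 + 1 = 6.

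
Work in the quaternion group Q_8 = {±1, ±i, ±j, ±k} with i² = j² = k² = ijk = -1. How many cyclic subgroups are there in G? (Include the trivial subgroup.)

A cyclic subgroup of order d is generated by each of its φ(d) elements of order d, so the cyclic subgroups of order d number (#elements of order d)/φ(d).
Cyclic subgroups by order — order 1: 1; order 2: 1; order 4: 3.
Total: 5.

5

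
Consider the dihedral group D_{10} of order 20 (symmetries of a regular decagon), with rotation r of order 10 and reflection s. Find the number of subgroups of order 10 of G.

3

|G| = 20 and 10 | 20, so subgroups of order 10 are possible by Lagrange.
The subgroups of order 10 are: {e, r, r^2, r^3, r^4, r^5, r^6, r^7, r^8, r^9}; {e, r^2, r^4, r^6, r^8, s, r^2s, r^4s, r^6s, r^8s}; {e, r^2, r^4, r^6, r^8, rs, r^3s, r^5s, r^7s, r^9s}.
So G has 3 subgroups of order 10.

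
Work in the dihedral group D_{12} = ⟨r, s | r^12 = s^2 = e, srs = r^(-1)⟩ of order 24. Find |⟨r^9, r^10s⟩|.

8

|⟨r^9⟩| = 4 and |⟨r^10s⟩| = 2, so |H| is a multiple of lcm(4, 2) = 4 and divides |G| = 24.
Closing under the operation: H = {e, r^3, r^6, r^9, rs, r^4s, r^7s, r^10s}, so |H| = 8.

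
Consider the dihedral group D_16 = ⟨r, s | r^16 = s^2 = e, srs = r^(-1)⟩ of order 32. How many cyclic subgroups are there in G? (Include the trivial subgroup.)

21

Each element a generates a cyclic subgroup ⟨a⟩; distinct elements may generate the same one (a cyclic group of order d has φ(d) generators).
Cyclic subgroups by order — order 1: 1; order 2: 17; order 4: 1; order 8: 1; order 16: 1.
Total: 21.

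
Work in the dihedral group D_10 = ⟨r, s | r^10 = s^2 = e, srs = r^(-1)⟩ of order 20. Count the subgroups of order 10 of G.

3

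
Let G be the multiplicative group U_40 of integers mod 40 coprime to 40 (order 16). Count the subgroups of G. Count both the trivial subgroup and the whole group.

|G| = 16, so by Lagrange every subgroup order divides 16. Divisors: 1, 2, 4, 8, 16.
Subgroups by order — order 1: 1; order 2: 7; order 4: 11; order 8: 7; order 16: 1.
Total: 1 + 7 + 11 + 7 + 1 = 27.

27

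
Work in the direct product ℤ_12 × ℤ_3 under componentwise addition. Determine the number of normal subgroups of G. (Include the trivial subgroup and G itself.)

18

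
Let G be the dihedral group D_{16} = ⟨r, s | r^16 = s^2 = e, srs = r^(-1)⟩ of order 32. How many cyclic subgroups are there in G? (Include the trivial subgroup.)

A cyclic subgroup of order d is generated by each of its φ(d) elements of order d, so the cyclic subgroups of order d number (#elements of order d)/φ(d).
Cyclic subgroups by order — order 1: 1; order 2: 17; order 4: 1; order 8: 1; order 16: 1.
Total: 21.

21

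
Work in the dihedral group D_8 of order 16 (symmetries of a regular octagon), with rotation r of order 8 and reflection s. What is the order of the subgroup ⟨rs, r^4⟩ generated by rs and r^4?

4

|⟨rs⟩| = 2 and |⟨r^4⟩| = 2, so |H| is a multiple of lcm(2, 2) = 2 and divides |G| = 16.
Closing under the operation: H = {e, r^4, rs, r^5s}, so |H| = 4.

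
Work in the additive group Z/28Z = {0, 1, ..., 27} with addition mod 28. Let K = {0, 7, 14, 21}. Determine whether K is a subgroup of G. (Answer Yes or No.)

|K| = 4 divides |G| = 28, consistent with Lagrange.
K contains the identity, every element's inverse is in K, and K is closed under +: it is a subgroup.
In fact K = ⟨21⟩.

Yes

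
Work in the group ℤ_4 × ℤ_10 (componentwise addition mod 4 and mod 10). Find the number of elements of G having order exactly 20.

An element (a,b) has order lcm(ord(a), ord(b)); count pairs with lcm equal to 20.
Enumerating gives 16 such elements.

16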